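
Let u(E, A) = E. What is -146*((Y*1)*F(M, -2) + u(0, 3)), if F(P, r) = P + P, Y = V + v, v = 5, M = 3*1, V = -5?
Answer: 0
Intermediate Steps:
M = 3
Y = 0 (Y = -5 + 5 = 0)
F(P, r) = 2*P
-146*((Y*1)*F(M, -2) + u(0, 3)) = -146*((0*1)*(2*3) + 0) = -146*(0*6 + 0) = -146*(0 + 0) = -146*0 = 0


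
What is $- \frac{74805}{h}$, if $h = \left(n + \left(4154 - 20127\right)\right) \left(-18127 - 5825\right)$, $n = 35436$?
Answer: $\frac{24935}{155392592} \approx 0.00016046$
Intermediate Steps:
$h = -466177776$ ($h = \left(35436 + \left(4154 - 20127\right)\right) \left(-18127 - 5825\right) = \left(35436 + \left(4154 - 20127\right)\right) \left(-23952\right) = \left(35436 - 15973\right) \left(-23952\right) = 19463 \left(-23952\right) = -466177776$)
$- \frac{74805}{h} = - \frac{74805}{-466177776} = \left(-74805\right) \left(- \frac{1}{466177776}\right) = \frac{24935}{155392592}$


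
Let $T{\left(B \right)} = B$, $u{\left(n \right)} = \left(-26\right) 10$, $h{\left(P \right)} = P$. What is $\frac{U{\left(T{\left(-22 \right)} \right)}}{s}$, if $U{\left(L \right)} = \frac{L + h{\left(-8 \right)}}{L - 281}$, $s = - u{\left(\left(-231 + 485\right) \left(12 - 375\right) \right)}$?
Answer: $\frac{1}{2626} \approx 0.00038081$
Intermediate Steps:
$u{\left(n \right)} = -260$
$s = 260$ ($s = \left(-1\right) \left(-260\right) = 260$)
$U{\left(L \right)} = \frac{-8 + L}{-281 + L}$ ($U{\left(L \right)} = \frac{L - 8}{L - 281} = \frac{-8 + L}{-281 + L}$)
$\frac{U{\left(T{\left(-22 \right)} \right)}}{s} = \frac{\frac{1}{-281 - 22} \left(-8 - 22\right)}{260} = \frac{1}{-303} \left(-30\right) \frac{1}{260} = \left(- \frac{1}{303}\right) \left(-30\right) \frac{1}{260} = \frac{10}{101} \cdot \frac{1}{260} = \frac{1}{2626}$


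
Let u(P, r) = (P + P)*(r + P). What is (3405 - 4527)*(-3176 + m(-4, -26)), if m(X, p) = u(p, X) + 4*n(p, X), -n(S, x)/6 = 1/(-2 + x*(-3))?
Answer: 9079224/5 ≈ 1.8158e+6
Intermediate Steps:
u(P, r) = 2*P*(P + r) (u(P, r) = (2*P)*(P + r) = 2*P*(P + r))
n(S, x) = -6/(-2 - 3*x) (n(S, x) = -6/(-2 + x*(-3)) = -6/(-2 - 3*x))
m(X, p) = 24/(2 + 3*X) + 2*p*(X + p) (m(X, p) = 2*p*(p + X) + 4*(6/(2 + 3*X)) = 2*p*(X + p) + 24/(2 + 3*X) = 24/(2 + 3*X) + 2*p*(X + p))
(3405 - 4527)*(-3176 + m(-4, -26)) = (3405 - 4527)*(-3176 + 2*(12 - 26*(2 + 3*(-4))*(-4 - 26))/(2 + 3*(-4))) = -1122*(-3176 + 2*(12 - 26*(2 - 12)*(-30))/(2 - 12)) = -1122*(-3176 + 2*(12 - 26*(-10)*(-30))/(-10)) = -1122*(-3176 + 2*(-⅒)*(12 - 7800)) = -1122*(-3176 + 2*(-⅒)*(-7788)) = -1122*(-3176 + 7788/5) = -1122*(-8092/5) = 9079224/5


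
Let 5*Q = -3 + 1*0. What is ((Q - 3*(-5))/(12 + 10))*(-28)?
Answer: -1008/55 ≈ -18.327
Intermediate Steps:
Q = -⅗ (Q = (-3 + 1*0)/5 = (-3 + 0)/5 = (⅕)*(-3) = -⅗ ≈ -0.60000)
((Q - 3*(-5))/(12 + 10))*(-28) = ((-⅗ - 3*(-5))/(12 + 10))*(-28) = ((-⅗ + 15)/22)*(-28) = ((72/5)*(1/22))*(-28) = (36/55)*(-28) = -1008/55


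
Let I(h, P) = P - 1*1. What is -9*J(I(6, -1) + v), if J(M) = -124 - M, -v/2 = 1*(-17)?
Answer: 1404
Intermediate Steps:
I(h, P) = -1 + P (I(h, P) = P - 1 = -1 + P)
v = 34 (v = -2*(-17) = 34)
-9*J(I(6, -1) + v) = -9*(-124 - ((-1 - 1) + 34)) = -9*(-124 - (-2 + 34)) = -9*(-124 - 1*32) = -9*(-124 - 32) = -9*(-156) = 1404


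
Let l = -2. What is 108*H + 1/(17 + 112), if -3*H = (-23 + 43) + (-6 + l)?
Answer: -55727/129 ≈ -431.99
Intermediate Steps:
H = -4 (H = -((-23 + 43) + (-6 - 2))/3 = -(20 - 8)/3 = -1/3*12 = -4)
108*H + 1/(17 + 112) = 108*(-4) + 1/(17 + 112) = -432 + 1/129 = -55727/129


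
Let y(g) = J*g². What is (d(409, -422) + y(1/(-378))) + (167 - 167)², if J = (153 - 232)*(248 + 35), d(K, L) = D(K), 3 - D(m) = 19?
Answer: -2308501/142884 ≈ -16.156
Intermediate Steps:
D(m) = -16 (D(m) = 3 - 1*19 = 3 - 19 = -16)
d(K, L) = -16
J = -22357 (J = -79*283 = -22357)
y(g) = -22357*g²
(d(409, -422) + y(1/(-378))) + (167 - 167)² = (-16 - 22357*(1/(-378))²) + (167 - 167)² = (-16 - 22357*(-1/378)²) + 0² = (-16 - 22357*1/142884) + 0 = (-16 - 22357/142884) + 0 = -2308501/142884 + 0 = -2308501/142884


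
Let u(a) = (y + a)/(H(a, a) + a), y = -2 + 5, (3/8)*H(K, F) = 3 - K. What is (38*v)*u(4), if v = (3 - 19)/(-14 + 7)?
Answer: 456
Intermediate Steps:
H(K, F) = 8 - 8*K/3 (H(K, F) = 8*(3 - K)/3 = 8 - 8*K/3)
y = 3
u(a) = (3 + a)/(8 - 5*a/3) (u(a) = (3 + a)/((8 - 8*a/3) + a) = (3 + a)/(8 - 5*a/3))
v = 16/7 (v = -16/(-7) = -16*(-⅐) = 16/7 ≈ 2.2857)
(38*v)*u(4) = (38*(16/7))*(3*(-3 - 1*4)/(-24 + 5*4)) = 608*(3*(-3 - 4)/(-24 + 20))/7 = 608*(3*(-7)/(-4))/7 = 608*(3*(-¼)*(-7))/7 = (608/7)*(21/4) = 456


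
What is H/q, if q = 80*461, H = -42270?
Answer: -4227/3688 ≈ -1.1461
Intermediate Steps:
q = 36880
H/q = -42270/36880 = -42270*1/36880 = -4227/3688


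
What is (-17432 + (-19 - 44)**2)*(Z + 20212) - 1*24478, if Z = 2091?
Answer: -300289767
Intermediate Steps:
(-17432 + (-19 - 44)**2)*(Z + 20212) - 1*24478 = (-17432 + (-19 - 44)**2)*(2091 + 20212) - 1*24478 = (-17432 + (-63)**2)*22303 - 24478 = (-17432 + 3969)*22303 - 24478 = -13463*22303 - 24478 = -300265289 - 24478 = -300289767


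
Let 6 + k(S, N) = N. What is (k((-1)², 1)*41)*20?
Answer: -4100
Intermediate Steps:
k(S, N) = -6 + N
(k((-1)², 1)*41)*20 = ((-6 + 1)*41)*20 = -5*41*20 = -205*20 = -4100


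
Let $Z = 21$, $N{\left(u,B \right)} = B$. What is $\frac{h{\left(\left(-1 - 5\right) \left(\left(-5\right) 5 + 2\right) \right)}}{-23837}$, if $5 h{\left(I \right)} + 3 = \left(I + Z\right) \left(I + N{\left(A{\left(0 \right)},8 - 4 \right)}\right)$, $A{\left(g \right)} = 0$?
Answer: $- \frac{4515}{23837} \approx -0.18941$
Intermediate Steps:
$h{\left(I \right)} = - \frac{3}{5} + \frac{\left(4 + I\right) \left(21 + I\right)}{5}$ ($h{\left(I \right)} = - \frac{3}{5} + \frac{\left(I + 21\right) \left(I + \left(8 - 4\right)\right)}{5} = - \frac{3}{5} + \frac{\left(21 + I\right) \left(I + 4\right)}{5} = - \frac{3}{5} + \frac{\left(21 + I\right) \left(4 + I\right)}{5} = - \frac{3}{5} + \frac{\left(4 + I\right) \left(21 + I\right)}{5}$)
$\frac{h{\left(\left(-1 - 5\right) \left(\left(-5\right) 5 + 2\right) \right)}}{-23837} = \frac{\frac{81}{5} + 5 \left(-1 - 5\right) \left(\left(-5\right) 5 + 2\right) + \frac{\left(\left(-1 - 5\right) \left(\left(-5\right) 5 + 2\right)\right)^{2}}{5}}{-23837} = \left(\frac{81}{5} + 5 \left(- 6 \left(-25 + 2\right)\right) + \frac{\left(- 6 \left(-25 + 2\right)\right)^{2}}{5}\right) \left(- \frac{1}{23837}\right) = \left(\frac{81}{5} + 5 \left(\left(-6\right) \left(-23\right)\right) + \frac{\left(\left(-6\right) \left(-23\right)\right)^{2}}{5}\right) \left(- \frac{1}{23837}\right) = \left(\frac{81}{5} + 5 \cdot 138 + \frac{138^{2}}{5}\right) \left(- \frac{1}{23837}\right) = \left(\frac{81}{5} + 690 + \frac{1}{5} \cdot 19044\right) \left(- \frac{1}{23837}\right) = \left(\frac{81}{5} + 690 + \frac{19044}{5}\right) \left(- \frac{1}{23837}\right) = 4515 \left(- \frac{1}{23837}\right) = - \frac{4515}{23837}$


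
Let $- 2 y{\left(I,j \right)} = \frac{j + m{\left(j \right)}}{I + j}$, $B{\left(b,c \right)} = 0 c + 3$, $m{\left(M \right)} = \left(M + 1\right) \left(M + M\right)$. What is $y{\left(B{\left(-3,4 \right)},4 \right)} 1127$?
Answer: $-3542$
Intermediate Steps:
$m{\left(M \right)} = 2 M \left(1 + M\right)$ ($m{\left(M \right)} = \left(1 + M\right) 2 M = 2 M \left(1 + M\right)$)
$B{\left(b,c \right)} = 3$ ($B{\left(b,c \right)} = 0 + 3 = 3$)
$y{\left(I,j \right)} = - \frac{j + 2 j \left(1 + j\right)}{2 \left(I + j\right)}$ ($y{\left(I,j \right)} = - \frac{\left(j + 2 j \left(1 + j\right)\right) \frac{1}{I + j}}{2} = - \frac{\frac{1}{I + j} \left(j + 2 j \left(1 + j\right)\right)}{2} = - \frac{j + 2 j \left(1 + j\right)}{2 \left(I + j\right)}$)
$y{\left(B{\left(-3,4 \right)},4 \right)} 1127 = \frac{1}{2} \cdot 4 \frac{1}{3 + 4} \left(-3 - 8\right) 1127 = \frac{1}{2} \cdot 4 \cdot \frac{1}{7} \left(-3 - 8\right) 1127 = \frac{1}{2} \cdot 4 \cdot \frac{1}{7} \left(-11\right) 1127 = \left(- \frac{22}{7}\right) 1127 = -3542$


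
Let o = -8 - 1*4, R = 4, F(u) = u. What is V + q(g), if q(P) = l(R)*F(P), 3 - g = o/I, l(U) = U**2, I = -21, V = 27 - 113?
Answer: -330/7 ≈ -47.143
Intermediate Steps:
V = -86
o = -12 (o = -8 - 4 = -12)
g = 17/7 (g = 3 - (-12)/(-21) = 3 - (-12)*(-1)/21 = 3 - 1*4/7 = 3 - 4/7 = 17/7 ≈ 2.4286)
q(P) = 16*P (q(P) = 4**2*P = 16*P)
V + q(g) = -86 + 16*(17/7) = -86 + 272/7 = -330/7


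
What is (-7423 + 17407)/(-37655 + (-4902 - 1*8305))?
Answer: -1664/8477 ≈ -0.19630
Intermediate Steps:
(-7423 + 17407)/(-37655 + (-4902 - 1*8305)) = 9984/(-37655 + (-4902 - 8305)) = 9984/(-37655 - 13207) = 9984/(-50862) = 9984*(-1/50862) = -1664/8477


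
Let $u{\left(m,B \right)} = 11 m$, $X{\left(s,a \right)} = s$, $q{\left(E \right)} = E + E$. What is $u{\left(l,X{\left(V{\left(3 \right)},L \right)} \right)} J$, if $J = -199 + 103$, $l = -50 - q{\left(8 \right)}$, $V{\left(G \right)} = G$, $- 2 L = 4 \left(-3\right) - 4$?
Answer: $69696$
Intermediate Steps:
$L = 8$ ($L = - \frac{4 \left(-3\right) - 4}{2} = - \frac{-12 - 4}{2} = \left(- \frac{1}{2}\right) \left(-16\right) = 8$)
$q{\left(E \right)} = 2 E$
$l = -66$ ($l = -50 - 2 \cdot 8 = -50 - 16 = -66$)
$J = -96$
$u{\left(l,X{\left(V{\left(3 \right)},L \right)} \right)} J = 11 \left(-66\right) \left(-96\right) = \left(-726\right) \left(-96\right) = 69696$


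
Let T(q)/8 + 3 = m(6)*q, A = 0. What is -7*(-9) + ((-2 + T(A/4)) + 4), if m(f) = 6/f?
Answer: 41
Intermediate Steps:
T(q) = -24 + 8*q (T(q) = -24 + 8*((6/6)*q) = -24 + 8*((6*(⅙))*q) = -24 + 8*(1*q) = -24 + 8*q)
-7*(-9) + ((-2 + T(A/4)) + 4) = -7*(-9) + ((-2 + (-24 + 8*(0/4))) + 4) = 63 + ((-2 + (-24 + 8*(0*(¼)))) + 4) = 63 + ((-2 + (-24 + 8*0)) + 4) = 63 + ((-2 + (-24 + 0)) + 4) = 63 + ((-2 - 24) + 4) = 63 + (-26 + 4) = 63 - 22 = 41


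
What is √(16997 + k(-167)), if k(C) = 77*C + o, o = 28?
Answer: √4166 ≈ 64.545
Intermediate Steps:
k(C) = 28 + 77*C (k(C) = 77*C + 28 = 28 + 77*C)
√(16997 + k(-167)) = √(16997 + (28 + 77*(-167))) = √(16997 + (28 - 12859)) = √(16997 - 12831) = √4166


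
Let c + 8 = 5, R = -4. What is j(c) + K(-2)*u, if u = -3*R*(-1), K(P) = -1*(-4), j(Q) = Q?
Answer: -51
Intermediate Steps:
c = -3 (c = -8 + 5 = -3)
K(P) = 4
u = -12 (u = -3*(-4)*(-1) = 12*(-1) = -12)
j(c) + K(-2)*u = -3 + 4*(-12) = -3 - 48 = -51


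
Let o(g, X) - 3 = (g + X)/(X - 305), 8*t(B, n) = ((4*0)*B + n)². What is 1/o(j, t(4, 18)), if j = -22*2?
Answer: 529/1594 ≈ 0.33187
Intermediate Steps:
t(B, n) = n²/8 (t(B, n) = ((4*0)*B + n)²/8 = (0*B + n)²/8 = (0 + n)²/8 = n²/8)
j = -44
o(g, X) = 3 + (X + g)/(-305 + X) (o(g, X) = 3 + (g + X)/(X - 305) = 3 + (X + g)/(-305 + X))
1/o(j, t(4, 18)) = 1/((-915 - 44 + 4*((⅛)*18²))/(-305 + (⅛)*18²)) = 1/((-915 - 44 + 4*((⅛)*324))/(-305 + (⅛)*324)) = 1/((-915 - 44 + 4*(81/2))/(-305 + 81/2)) = 1/((-915 - 44 + 162)/(-529/2)) = 1/(-2/529*(-797)) = 1/(1594/529) = 529/1594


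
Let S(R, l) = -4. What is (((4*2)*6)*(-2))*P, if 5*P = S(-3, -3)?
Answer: 384/5 ≈ 76.800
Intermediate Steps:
P = -⅘ (P = (⅕)*(-4) = -⅘ ≈ -0.80000)
(((4*2)*6)*(-2))*P = (((4*2)*6)*(-2))*(-⅘) = ((8*6)*(-2))*(-⅘) = (48*(-2))*(-⅘) = -96*(-⅘) = 384/5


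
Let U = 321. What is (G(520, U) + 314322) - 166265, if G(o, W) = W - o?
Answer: 147858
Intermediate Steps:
(G(520, U) + 314322) - 166265 = ((321 - 1*520) + 314322) - 166265 = ((321 - 520) + 314322) - 166265 = (-199 + 314322) - 166265 = 314123 - 166265 = 147858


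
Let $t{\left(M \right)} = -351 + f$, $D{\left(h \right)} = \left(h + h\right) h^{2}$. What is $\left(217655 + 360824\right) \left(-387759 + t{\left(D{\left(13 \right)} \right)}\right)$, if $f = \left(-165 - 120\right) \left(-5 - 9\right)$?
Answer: $-222205353480$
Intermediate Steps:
$f = 3990$ ($f = \left(-285\right) \left(-14\right) = 3990$)
$D{\left(h \right)} = 2 h^{3}$ ($D{\left(h \right)} = 2 h h^{2} = 2 h^{3}$)
$t{\left(M \right)} = 3639$ ($t{\left(M \right)} = -351 + 3990 = 3639$)
$\left(217655 + 360824\right) \left(-387759 + t{\left(D{\left(13 \right)} \right)}\right) = \left(217655 + 360824\right) \left(-387759 + 3639\right) = 578479 \left(-384120\right) = -222205353480$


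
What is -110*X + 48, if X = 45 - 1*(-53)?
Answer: -10732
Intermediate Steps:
X = 98 (X = 45 + 53 = 98)
-110*X + 48 = -110*98 + 48 = -10780 + 48 = -10732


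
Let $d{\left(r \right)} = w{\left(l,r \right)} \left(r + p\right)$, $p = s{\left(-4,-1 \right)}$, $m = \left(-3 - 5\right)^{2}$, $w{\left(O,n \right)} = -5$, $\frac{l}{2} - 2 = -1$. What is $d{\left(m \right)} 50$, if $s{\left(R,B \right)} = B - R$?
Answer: $-16750$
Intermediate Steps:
$l = 2$ ($l = 4 + 2 \left(-1\right) = 4 - 2 = 2$)
$m = 64$ ($m = \left(-8\right)^{2} = 64$)
$p = 3$ ($p = -1 - -4 = -1 + 4 = 3$)
$d{\left(r \right)} = -15 - 5 r$ ($d{\left(r \right)} = - 5 \left(r + 3\right) = - 5 \left(3 + r\right) = -15 - 5 r$)
$d{\left(m \right)} 50 = \left(-15 - 320\right) 50 = \left(-335\right) 50 = -16750$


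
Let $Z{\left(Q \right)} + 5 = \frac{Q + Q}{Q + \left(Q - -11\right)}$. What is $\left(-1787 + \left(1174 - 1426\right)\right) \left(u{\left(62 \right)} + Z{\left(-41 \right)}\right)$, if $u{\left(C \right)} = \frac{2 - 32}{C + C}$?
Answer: $\frac{36683649}{4402} \approx 8333.4$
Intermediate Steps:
$u{\left(C \right)} = - \frac{15}{C}$ ($u{\left(C \right)} = - \frac{30}{2 C} = - 30 \frac{1}{2 C} = - \frac{15}{C}$)
$Z{\left(Q \right)} = -5 + \frac{2 Q}{11 + 2 Q}$ ($Z{\left(Q \right)} = -5 + \frac{Q + Q}{Q + \left(Q - -11\right)} = -5 + \frac{2 Q}{Q + \left(Q + 11\right)} = -5 + \frac{2 Q}{Q + \left(11 + Q\right)} = -5 + \frac{2 Q}{11 + 2 Q}$)
$\left(-1787 + \left(1174 - 1426\right)\right) \left(u{\left(62 \right)} + Z{\left(-41 \right)}\right) = \left(-1787 + \left(1174 - 1426\right)\right) \left(- \frac{15}{62} + \frac{-55 - -328}{11 + 2 \left(-41\right)}\right) = \left(-1787 - 252\right) \left(\left(-15\right) \frac{1}{62} + \frac{-55 + 328}{11 - 82}\right) = - 2039 \left(- \frac{15}{62} + \frac{1}{-71} \cdot 273\right) = - 2039 \left(- \frac{15}{62} - \frac{273}{71}\right) = \left(-2039\right) \left(- \frac{17991}{4402}\right) = \frac{36683649}{4402}$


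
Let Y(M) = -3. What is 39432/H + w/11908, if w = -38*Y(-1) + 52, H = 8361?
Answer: 78490697/16593798 ≈ 4.7301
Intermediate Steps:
w = 166 (w = -38*(-3) + 52 = 114 + 52 = 166)
39432/H + w/11908 = 39432/8361 + 166/11908 = 39432*(1/8361) + 166*(1/11908) = 13144/2787 + 83/5954 = 78490697/16593798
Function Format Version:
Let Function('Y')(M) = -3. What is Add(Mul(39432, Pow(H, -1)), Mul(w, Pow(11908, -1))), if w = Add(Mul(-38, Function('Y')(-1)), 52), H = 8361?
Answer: Rational(78490697, 16593798) ≈ 4.7301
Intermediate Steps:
w = 166 (w = Add(Mul(-38, -3), 52) = Add(114, 52) = 166)
Add(Mul(39432, Pow(H, -1)), Mul(w, Pow(11908, -1))) = Add(Mul(39432, Pow(8361, -1)), Mul(166, Pow(11908, -1))) = Add(Mul(39432, Rational(1, 8361)), Mul(166, Rational(1, 11908))) = Add(Rational(13144, 2787), Rational(83, 5954)) = Rational(78490697, 16593798)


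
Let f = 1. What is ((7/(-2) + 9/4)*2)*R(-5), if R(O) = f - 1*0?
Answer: -5/2 ≈ -2.5000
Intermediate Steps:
R(O) = 1 (R(O) = 1 - 1*0 = 1 + 0 = 1)
((7/(-2) + 9/4)*2)*R(-5) = ((7/(-2) + 9/4)*2)*1 = ((7*(-1/2) + 9*(1/4))*2)*1 = ((-7/2 + 9/4)*2)*1 = -5/4*2*1 = -5/2*1 = -5/2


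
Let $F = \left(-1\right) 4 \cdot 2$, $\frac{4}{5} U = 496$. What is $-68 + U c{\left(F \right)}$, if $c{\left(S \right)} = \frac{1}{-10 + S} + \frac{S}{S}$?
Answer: $\frac{4658}{9} \approx 517.56$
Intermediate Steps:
$U = 620$ ($U = \frac{5}{4} \cdot 496 = 620$)
$F = -8$ ($F = \left(-4\right) 2 = -8$)
$c{\left(S \right)} = 1 + \frac{1}{-10 + S}$ ($c{\left(S \right)} = \frac{1}{-10 + S} + 1 = 1 + \frac{1}{-10 + S}$)
$-68 + U c{\left(F \right)} = -68 + 620 \frac{-9 - 8}{-10 - 8} = -68 + 620 \frac{1}{-18} \left(-17\right) = -68 + 620 \left(\left(- \frac{1}{18}\right) \left(-17\right)\right) = -68 + 620 \cdot \frac{17}{18} = -68 + \frac{5270}{9} = \frac{4658}{9}$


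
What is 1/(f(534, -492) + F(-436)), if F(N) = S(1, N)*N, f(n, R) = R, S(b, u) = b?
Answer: -1/928 ≈ -0.0010776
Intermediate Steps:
F(N) = N (F(N) = 1*N = N)
1/(f(534, -492) + F(-436)) = 1/(-492 - 436) = 1/(-928) = -1/928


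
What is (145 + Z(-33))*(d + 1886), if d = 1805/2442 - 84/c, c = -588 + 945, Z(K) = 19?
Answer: 6421938322/20757 ≈ 3.0939e+5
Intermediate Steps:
c = 357
d = 20917/41514 (d = 1805/2442 - 84/357 = 1805*(1/2442) - 84*1/357 = 1805/2442 - 4/17 = 20917/41514 ≈ 0.50385)
(145 + Z(-33))*(d + 1886) = (145 + 19)*(20917/41514 + 1886) = 164*(78316321/41514) = 6421938322/20757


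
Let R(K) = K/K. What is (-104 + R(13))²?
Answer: 10609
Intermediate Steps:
R(K) = 1
(-104 + R(13))² = (-104 + 1)² = (-103)² = 10609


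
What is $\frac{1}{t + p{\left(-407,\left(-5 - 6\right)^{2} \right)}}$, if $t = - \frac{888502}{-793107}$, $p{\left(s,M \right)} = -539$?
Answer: $- \frac{793107}{426596171} \approx -0.0018592$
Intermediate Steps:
$t = \frac{888502}{793107}$ ($t = \left(-888502\right) \left(- \frac{1}{793107}\right) = \frac{888502}{793107} \approx 1.1203$)
$\frac{1}{t + p{\left(-407,\left(-5 - 6\right)^{2} \right)}} = \frac{1}{\frac{888502}{793107} - 539} = \frac{1}{- \frac{426596171}{793107}} = - \frac{793107}{426596171}$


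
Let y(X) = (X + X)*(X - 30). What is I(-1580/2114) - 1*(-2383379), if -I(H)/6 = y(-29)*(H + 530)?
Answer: -8966779837/1057 ≈ -8.4832e+6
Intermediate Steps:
y(X) = 2*X*(-30 + X) (y(X) = (2*X)*(-30 + X) = 2*X*(-30 + X))
I(H) = -10881960 - 20532*H (I(H) = -6*2*(-29)*(-30 - 29)*(H + 530) = -6*2*(-29)*(-59)*(530 + H) = -20532*(530 + H) = -6*(1813660 + 3422*H) = -10881960 - 20532*H)
I(-1580/2114) - 1*(-2383379) = (-10881960 - (-32440560)/2114) - 1*(-2383379) = (-10881960 - (-32440560)/2114) + 2383379 = (-10881960 - 20532*(-790/1057)) + 2383379 = (-10881960 + 16220280/1057) + 2383379 = -11486011440/1057 + 2383379 = -8966779837/1057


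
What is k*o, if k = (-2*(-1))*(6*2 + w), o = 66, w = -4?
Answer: 1056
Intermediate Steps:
k = 16 (k = (-2*(-1))*(6*2 - 4) = 2*(12 - 4) = 2*8 = 16)
k*o = 16*66 = 1056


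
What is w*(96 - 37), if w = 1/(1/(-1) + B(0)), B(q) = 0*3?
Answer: -59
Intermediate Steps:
B(q) = 0
w = -1 (w = 1/(1/(-1) + 0) = 1/(1*(-1) + 0) = 1/(-1 + 0) = 1/(-1) = -1)
w*(96 - 37) = -(96 - 37) = -1*59 = -59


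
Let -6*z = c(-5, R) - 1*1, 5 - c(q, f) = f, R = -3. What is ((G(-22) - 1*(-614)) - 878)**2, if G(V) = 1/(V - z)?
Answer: 1089396036/15625 ≈ 69721.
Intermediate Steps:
c(q, f) = 5 - f
z = -7/6 (z = -((5 - 1*(-3)) - 1*1)/6 = -((5 + 3) - 1)/6 = -(8 - 1)/6 = -1/6*7 = -7/6 ≈ -1.1667)
G(V) = 1/(7/6 + V) (G(V) = 1/(V - 1*(-7/6)) = 1/(V + 7/6) = 1/(7/6 + V))
((G(-22) - 1*(-614)) - 878)**2 = ((6/(7 + 6*(-22)) - 1*(-614)) - 878)**2 = ((6/(7 - 132) + 614) - 878)**2 = ((6/(-125) + 614) - 878)**2 = ((6*(-1/125) + 614) - 878)**2 = ((-6/125 + 614) - 878)**2 = (76744/125 - 878)**2 = (-33006/125)**2 = 1089396036/15625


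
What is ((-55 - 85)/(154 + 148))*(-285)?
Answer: 19950/151 ≈ 132.12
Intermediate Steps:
((-55 - 85)/(154 + 148))*(-285) = -140/302*(-285) = -140*1/302*(-285) = -70/151*(-285) = 19950/151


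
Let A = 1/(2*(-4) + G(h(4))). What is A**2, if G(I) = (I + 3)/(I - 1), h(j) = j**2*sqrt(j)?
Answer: 961/45369 ≈ 0.021182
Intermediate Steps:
h(j) = j**(5/2)
G(I) = (3 + I)/(-1 + I)
A = -31/213 (A = 1/(2*(-4) + (3 + 4**(5/2))/(-1 + 4**(5/2))) = 1/(-8 + (3 + 32)/(-1 + 32)) = 1/(-8 + 35/31) = 1/(-213/31) = -31/213 ≈ -0.14554)
A**2 = (-31/213)**2 = 961/45369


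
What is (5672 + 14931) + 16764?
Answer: 37367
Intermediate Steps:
(5672 + 14931) + 16764 = 20603 + 16764 = 37367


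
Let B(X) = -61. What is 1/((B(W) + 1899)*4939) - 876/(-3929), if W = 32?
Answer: 7952228561/35666998378 ≈ 0.22296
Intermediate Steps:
1/((B(W) + 1899)*4939) - 876/(-3929) = 1/((-61 + 1899)*4939) - 876/(-3929) = (1/4939)/1838 - 876*(-1/3929) = (1/1838)*(1/4939) + 876/3929 = 1/9077882 + 876/3929 = 7952228561/35666998378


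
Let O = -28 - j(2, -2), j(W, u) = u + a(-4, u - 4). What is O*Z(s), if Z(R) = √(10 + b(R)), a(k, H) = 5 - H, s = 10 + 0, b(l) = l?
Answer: -74*√5 ≈ -165.47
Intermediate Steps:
s = 10
j(W, u) = 9 (j(W, u) = u + (5 - (u - 4)) = u + (5 - (-4 + u)) = u + (5 + (4 - u)) = u + (9 - u) = 9)
Z(R) = √(10 + R)
O = -37 (O = -28 - 1*9 = -28 - 9 = -37)
O*Z(s) = -37*√(10 + 10) = -74*√5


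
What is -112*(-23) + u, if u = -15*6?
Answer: 2486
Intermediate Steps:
u = -90
-112*(-23) + u = -112*(-23) - 90 = 2576 - 90 = 2486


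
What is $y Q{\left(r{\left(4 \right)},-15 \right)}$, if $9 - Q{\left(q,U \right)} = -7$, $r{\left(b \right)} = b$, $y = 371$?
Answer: $5936$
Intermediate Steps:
$Q{\left(q,U \right)} = 16$ ($Q{\left(q,U \right)} = 9 - -7 = 9 + 7 = 16$)
$y Q{\left(r{\left(4 \right)},-15 \right)} = 371 \cdot 16 = 5936$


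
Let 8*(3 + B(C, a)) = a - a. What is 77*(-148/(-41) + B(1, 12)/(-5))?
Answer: 66451/205 ≈ 324.15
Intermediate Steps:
B(C, a) = -3 (B(C, a) = -3 + (a - a)/8 = -3 + (⅛)*0 = -3 + 0 = -3)
77*(-148/(-41) + B(1, 12)/(-5)) = 77*(-148/(-41) - 3/(-5)) = 77*(-148*(-1/41) - 3*(-⅕)) = 77*(148/41 + ⅗) = 77*(863/205) = 66451/205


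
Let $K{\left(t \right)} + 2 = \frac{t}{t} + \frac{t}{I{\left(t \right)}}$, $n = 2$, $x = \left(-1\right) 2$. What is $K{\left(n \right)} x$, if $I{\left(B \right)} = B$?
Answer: $0$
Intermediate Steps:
$x = -2$
$K{\left(t \right)} = 0$ ($K{\left(t \right)} = -2 + \left(\frac{t}{t} + \frac{t}{t}\right) = -2 + \left(1 + 1\right) = -2 + 2 = 0$)
$K{\left(n \right)} x = 0 \left(-2\right) = 0$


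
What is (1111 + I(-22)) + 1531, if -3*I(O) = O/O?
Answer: 7925/3 ≈ 2641.7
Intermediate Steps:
I(O) = -1/3 (I(O) = -O/(3*O) = -1/3*1 = -1/3)
(1111 + I(-22)) + 1531 = (1111 - 1/3) + 1531 = 3332/3 + 1531 = 7925/3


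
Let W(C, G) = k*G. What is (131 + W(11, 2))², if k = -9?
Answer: 12769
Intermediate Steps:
W(C, G) = -9*G
(131 + W(11, 2))² = (131 - 9*2)² = (131 - 18)² = 113² = 12769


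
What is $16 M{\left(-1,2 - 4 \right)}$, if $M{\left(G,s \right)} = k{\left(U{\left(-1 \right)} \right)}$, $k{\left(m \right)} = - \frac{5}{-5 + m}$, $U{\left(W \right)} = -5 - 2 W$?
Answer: $10$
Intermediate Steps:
$M{\left(G,s \right)} = \frac{5}{8}$ ($M{\left(G,s \right)} = - \frac{5}{-5 - 3} = - \frac{5}{-8} = \left(-5\right) \left(- \frac{1}{8}\right) = \frac{5}{8}$)
$16 M{\left(-1,2 - 4 \right)} = 16 \cdot \frac{5}{8} = 10$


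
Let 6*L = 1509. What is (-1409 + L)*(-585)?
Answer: 1354275/2 ≈ 6.7714e+5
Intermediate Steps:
L = 503/2 (L = (⅙)*1509 = 503/2 ≈ 251.50)
(-1409 + L)*(-585) = (-1409 + 503/2)*(-585) = -2315/2*(-585) = 1354275/2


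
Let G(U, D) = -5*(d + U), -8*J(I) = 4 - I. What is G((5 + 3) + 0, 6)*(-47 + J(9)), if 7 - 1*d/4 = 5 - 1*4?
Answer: 7420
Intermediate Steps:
d = 24 (d = 28 - 4*(5 - 1*4) = 28 - 4*(5 - 4) = 28 - 4*1 = 28 - 4 = 24)
J(I) = -½ + I/8 (J(I) = -(4 - I)/8 = -½ + I/8)
G(U, D) = -120 - 5*U (G(U, D) = -5*(24 + U) = -120 - 5*U)
G((5 + 3) + 0, 6)*(-47 + J(9)) = (-120 - 5*((5 + 3) + 0))*(-47 + (-½ + (⅛)*9)) = (-120 - 5*(8 + 0))*(-47 + (-½ + 9/8)) = (-120 - 5*8)*(-47 + 5/8) = (-120 - 40)*(-371/8) = -160*(-371/8) = 7420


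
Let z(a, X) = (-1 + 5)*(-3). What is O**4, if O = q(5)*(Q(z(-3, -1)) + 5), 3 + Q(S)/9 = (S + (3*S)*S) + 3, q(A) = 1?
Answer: 205240722750625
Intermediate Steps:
z(a, X) = -12 (z(a, X) = 4*(-3) = -12)
Q(S) = 9*S + 27*S**2 (Q(S) = -27 + 9*((S + (3*S)*S) + 3) = -27 + 9*((S + 3*S**2) + 3) = -27 + 9*(3 + S + 3*S**2) = -27 + (27 + 9*S + 27*S**2) = 9*S + 27*S**2)
O = 3785 (O = 1*(9*(-12)*(1 + 3*(-12)) + 5) = 1*(9*(-12)*(1 - 36) + 5) = 1*(9*(-12)*(-35) + 5) = 1*(3780 + 5) = 1*3785 = 3785)
O**4 = 3785**4 = 205240722750625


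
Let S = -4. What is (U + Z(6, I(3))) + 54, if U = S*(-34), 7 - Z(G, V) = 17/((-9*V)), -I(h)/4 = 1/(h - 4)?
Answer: 7109/36 ≈ 197.47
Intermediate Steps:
I(h) = -4/(-4 + h) (I(h) = -4/(h - 4) = -4/(-4 + h))
Z(G, V) = 7 + 17/(9*V) (Z(G, V) = 7 - 17/((-9*V)) = 7 - 17*(-1/(9*V)) = 7 - (-17)/(9*V) = 7 + 17/(9*V))
U = 136 (U = -4*(-34) = 136)
(U + Z(6, I(3))) + 54 = (136 + (7 + 17/(9*((-4/(-4 + 3)))))) + 54 = (136 + (7 + 17/(9*((-4/(-1)))))) + 54 = (136 + (7 + 17/(9*((-4*(-1)))))) + 54 = (136 + (7 + (17/9)/4)) + 54 = (136 + (7 + (17/9)*(1/4))) + 54 = (136 + (7 + 17/36)) + 54 = (136 + 269/36) + 54 = 5165/36 + 54 = 7109/36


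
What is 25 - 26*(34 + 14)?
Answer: -1223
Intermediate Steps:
25 - 26*(34 + 14) = 25 - 26*48 = 25 - 1248 = -1223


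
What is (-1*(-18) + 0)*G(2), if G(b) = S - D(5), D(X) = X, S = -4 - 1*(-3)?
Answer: -108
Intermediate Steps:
S = -1 (S = -4 + 3 = -1)
G(b) = -6 (G(b) = -1 - 1*5 = -1 - 5 = -6)
(-1*(-18) + 0)*G(2) = (-1*(-18) + 0)*(-6) = (18 + 0)*(-6) = 18*(-6) = -108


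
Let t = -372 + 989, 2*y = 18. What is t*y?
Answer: 5553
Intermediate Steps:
y = 9 (y = (½)*18 = 9)
t = 617
t*y = 617*9 = 5553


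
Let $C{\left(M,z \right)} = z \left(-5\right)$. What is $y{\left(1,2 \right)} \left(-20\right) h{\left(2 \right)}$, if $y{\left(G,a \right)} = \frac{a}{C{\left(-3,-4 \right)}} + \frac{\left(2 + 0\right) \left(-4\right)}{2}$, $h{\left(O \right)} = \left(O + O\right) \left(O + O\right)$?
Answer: $1248$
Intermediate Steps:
$C{\left(M,z \right)} = - 5 z$
$h{\left(O \right)} = 4 O^{2}$ ($h{\left(O \right)} = 2 O 2 O = 4 O^{2}$)
$y{\left(G,a \right)} = -4 + \frac{a}{20}$ ($y{\left(G,a \right)} = \frac{a}{\left(-5\right) \left(-4\right)} + \frac{\left(2 + 0\right) \left(-4\right)}{2} = \frac{a}{20} + 2 \left(-4\right) \frac{1}{2} = a \frac{1}{20} - 4 = \frac{a}{20} - 4 = -4 + \frac{a}{20}$)
$y{\left(1,2 \right)} \left(-20\right) h{\left(2 \right)} = \left(-4 + \frac{1}{20} \cdot 2\right) \left(-20\right) 4 \cdot 2^{2} = \left(-4 + \frac{1}{10}\right) \left(-20\right) 4 \cdot 4 = \left(- \frac{39}{10}\right) \left(-20\right) 16 = 78 \cdot 16 = 1248$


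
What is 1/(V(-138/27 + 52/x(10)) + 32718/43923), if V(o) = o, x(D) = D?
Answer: 658845/549334 ≈ 1.1994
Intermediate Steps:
1/(V(-138/27 + 52/x(10)) + 32718/43923) = 1/((-138/27 + 52/10) + 32718/43923) = 1/((-138*1/27 + 52*(1/10)) + 32718*(1/43923)) = 1/((-46/9 + 26/5) + 10906/14641) = 1/(4/45 + 10906/14641) = 1/(549334/658845) = 658845/549334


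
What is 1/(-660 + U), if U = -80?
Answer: -1/740 ≈ -0.0013514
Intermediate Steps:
1/(-660 + U) = 1/(-660 - 80) = 1/(-740) = -1/740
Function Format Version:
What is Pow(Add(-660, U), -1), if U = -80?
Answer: Rational(-1, 740) ≈ -0.0013514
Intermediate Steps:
Pow(Add(-660, U), -1) = Pow(Add(-660, -80), -1) = Pow(-740, -1) = Rational(-1, 740)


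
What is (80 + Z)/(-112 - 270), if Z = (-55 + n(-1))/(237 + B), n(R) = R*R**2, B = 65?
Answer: -6026/28841 ≈ -0.20894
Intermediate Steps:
n(R) = R**3
Z = -28/151 (Z = (-55 + (-1)**3)/(237 + 65) = (-55 - 1)/302 = -56*1/302 = -28/151 ≈ -0.18543)
(80 + Z)/(-112 - 270) = (80 - 28/151)/(-112 - 270) = (12052/151)/(-382) = -1/382*12052/151 = -6026/28841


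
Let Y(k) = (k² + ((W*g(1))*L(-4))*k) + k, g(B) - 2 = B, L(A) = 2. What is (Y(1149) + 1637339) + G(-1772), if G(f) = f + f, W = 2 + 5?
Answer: 3003403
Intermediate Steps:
g(B) = 2 + B
W = 7
G(f) = 2*f
Y(k) = k² + 43*k (Y(k) = (k² + ((7*(2 + 1))*2)*k) + k = (k² + ((7*3)*2)*k) + k = (k² + (21*2)*k) + k = (k² + 42*k) + k = k² + 43*k)
(Y(1149) + 1637339) + G(-1772) = (1149*(43 + 1149) + 1637339) + 2*(-1772) = (1149*1192 + 1637339) - 3544 = (1369608 + 1637339) - 3544 = 3006947 - 3544 = 3003403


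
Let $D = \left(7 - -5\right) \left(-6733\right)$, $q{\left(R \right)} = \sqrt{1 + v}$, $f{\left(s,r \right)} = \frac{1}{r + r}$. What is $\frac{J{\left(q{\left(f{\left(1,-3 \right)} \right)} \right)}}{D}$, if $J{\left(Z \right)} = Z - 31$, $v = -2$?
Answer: $\frac{31}{80796} - \frac{i}{80796} \approx 0.00038368 - 1.2377 \cdot 10^{-5} i$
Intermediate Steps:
$f{\left(s,r \right)} = \frac{1}{2 r}$
$q{\left(R \right)} = i$ ($q{\left(R \right)} = \sqrt{1 - 2} = \sqrt{-1} = i$)
$D = -80796$ ($D = \left(7 + 5\right) \left(-6733\right) = 12 \left(-6733\right) = -80796$)
$J{\left(Z \right)} = -31 + Z$
$\frac{J{\left(q{\left(f{\left(1,-3 \right)} \right)} \right)}}{D} = \frac{-31 + i}{-80796} = \left(-31 + i\right) \left(- \frac{1}{80796}\right) = \frac{31}{80796} - \frac{i}{80796}$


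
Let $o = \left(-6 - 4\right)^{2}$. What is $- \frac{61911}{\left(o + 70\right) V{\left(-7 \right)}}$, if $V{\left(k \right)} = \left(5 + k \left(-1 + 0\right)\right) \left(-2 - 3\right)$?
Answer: $\frac{20637}{3400} \approx 6.0697$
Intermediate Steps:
$o = 100$ ($o = \left(-10\right)^{2} = 100$)
$V{\left(k \right)} = -25 + 5 k$ ($V{\left(k \right)} = \left(5 + k \left(-1\right)\right) \left(-5\right) = \left(5 - k\right) \left(-5\right) = -25 + 5 k$)
$- \frac{61911}{\left(o + 70\right) V{\left(-7 \right)}} = - \frac{61911}{\left(100 + 70\right) \left(-25 + 5 \left(-7\right)\right)} = - \frac{61911}{170 \left(-25 - 35\right)} = - \frac{61911}{170 \left(-60\right)} = - \frac{61911}{-10200} = \left(-61911\right) \left(- \frac{1}{10200}\right) = \frac{20637}{3400}$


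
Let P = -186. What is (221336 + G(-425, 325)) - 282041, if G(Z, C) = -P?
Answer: -60519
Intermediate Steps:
G(Z, C) = 186 (G(Z, C) = -1*(-186) = 186)
(221336 + G(-425, 325)) - 282041 = (221336 + 186) - 282041 = 221522 - 282041 = -60519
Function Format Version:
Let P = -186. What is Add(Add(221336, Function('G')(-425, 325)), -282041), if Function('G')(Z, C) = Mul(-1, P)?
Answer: -60519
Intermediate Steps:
Function('G')(Z, C) = 186 (Function('G')(Z, C) = Mul(-1, -186) = 186)
Add(Add(221336, Function('G')(-425, 325)), -282041) = Add(Add(221336, 186), -282041) = Add(221522, -282041) = -60519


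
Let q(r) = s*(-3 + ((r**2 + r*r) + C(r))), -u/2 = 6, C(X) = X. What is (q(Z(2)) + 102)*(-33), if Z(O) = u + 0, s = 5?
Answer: -48411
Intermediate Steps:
u = -12 (u = -2*6 = -12)
Z(O) = -12 (Z(O) = -12 + 0 = -12)
q(r) = -15 + 5*r + 10*r**2 (q(r) = 5*(-3 + ((r**2 + r*r) + r)) = 5*(-3 + ((r**2 + r**2) + r)) = 5*(-3 + (2*r**2 + r)) = 5*(-3 + (r + 2*r**2)) = 5*(-3 + r + 2*r**2) = -15 + 5*r + 10*r**2)
(q(Z(2)) + 102)*(-33) = ((-15 + 5*(-12) + 10*(-12)**2) + 102)*(-33) = ((-15 - 60 + 10*144) + 102)*(-33) = ((-15 - 60 + 1440) + 102)*(-33) = (1365 + 102)*(-33) = 1467*(-33) = -48411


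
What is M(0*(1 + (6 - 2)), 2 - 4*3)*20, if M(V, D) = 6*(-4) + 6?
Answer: -360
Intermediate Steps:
M(V, D) = -18 (M(V, D) = -24 + 6 = -18)
M(0*(1 + (6 - 2)), 2 - 4*3)*20 = -18*20 = -360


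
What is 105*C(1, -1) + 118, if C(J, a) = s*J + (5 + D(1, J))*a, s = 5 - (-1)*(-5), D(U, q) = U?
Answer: -512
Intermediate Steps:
s = 0 (s = 5 - 1*5 = 5 - 5 = 0)
C(J, a) = 6*a (C(J, a) = 0*J + (5 + 1)*a = 0 + 6*a = 6*a)
105*C(1, -1) + 118 = 105*(6*(-1)) + 118 = 105*(-6) + 118 = -630 + 118 = -512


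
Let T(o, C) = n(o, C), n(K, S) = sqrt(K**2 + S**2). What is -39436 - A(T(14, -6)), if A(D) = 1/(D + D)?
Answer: -39436 - sqrt(58)/232 ≈ -39436.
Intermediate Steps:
T(o, C) = sqrt(C**2 + o**2) (T(o, C) = sqrt(o**2 + C**2) = sqrt(C**2 + o**2))
A(D) = 1/(2*D)
-39436 - A(T(14, -6)) = -39436 - 1/(2*(sqrt((-6)**2 + 14**2))) = -39436 - 1/(2*(sqrt(36 + 196))) = -39436 - 1/(2*(sqrt(232))) = -39436 - 1/(2*(2*sqrt(58))) = -39436 - sqrt(58)/116/2 = -39436 - sqrt(58)/232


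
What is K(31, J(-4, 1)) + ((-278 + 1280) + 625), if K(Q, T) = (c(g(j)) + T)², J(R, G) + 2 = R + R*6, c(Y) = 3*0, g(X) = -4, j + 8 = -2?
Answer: 2527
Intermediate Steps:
j = -10 (j = -8 - 2 = -10)
c(Y) = 0
J(R, G) = -2 + 7*R (J(R, G) = -2 + (R + R*6) = -2 + (R + 6*R) = -2 + 7*R)
K(Q, T) = T² (K(Q, T) = (0 + T)² = T²)
K(31, J(-4, 1)) + ((-278 + 1280) + 625) = (-2 + 7*(-4))² + ((-278 + 1280) + 625) = (-2 - 28)² + (1002 + 625) = (-30)² + 1627 = 900 + 1627 = 2527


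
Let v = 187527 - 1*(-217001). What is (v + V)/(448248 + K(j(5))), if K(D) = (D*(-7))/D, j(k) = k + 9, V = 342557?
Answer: 747085/448241 ≈ 1.6667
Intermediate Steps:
v = 404528 (v = 187527 + 217001 = 404528)
j(k) = 9 + k
K(D) = -7 (K(D) = (-7*D)/D = -7)
(v + V)/(448248 + K(j(5))) = (404528 + 342557)/(448248 - 7) = 747085/448241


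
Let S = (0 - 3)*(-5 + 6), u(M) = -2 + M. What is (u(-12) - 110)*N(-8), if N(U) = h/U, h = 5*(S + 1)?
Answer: -155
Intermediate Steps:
S = -3 (S = -3*1 = -3)
h = -10 (h = 5*(-3 + 1) = 5*(-2) = -10)
N(U) = -10/U
(u(-12) - 110)*N(-8) = ((-2 - 12) - 110)*(-10/(-8)) = (-14 - 110)*(-10*(-⅛)) = -124*5/4 = -155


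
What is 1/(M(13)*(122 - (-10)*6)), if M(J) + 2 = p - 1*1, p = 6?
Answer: 1/546 ≈ 0.0018315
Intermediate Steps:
M(J) = 3 (M(J) = -2 + (6 - 1*1) = -2 + (6 - 1) = -2 + 5 = 3)
1/(M(13)*(122 - (-10)*6)) = 1/(3*(122 - (-10)*6)) = 1/(3*(122 - 5*(-12))) = 1/(3*(122 + 60)) = 1/(3*182) = 1/546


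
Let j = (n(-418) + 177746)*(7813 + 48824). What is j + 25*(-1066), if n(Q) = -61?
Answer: 10063518695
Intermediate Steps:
j = 10063545345 (j = (-61 + 177746)*(7813 + 48824) = 177685*56637 = 10063545345)
j + 25*(-1066) = 10063545345 + 25*(-1066) = 10063545345 - 26650 = 10063518695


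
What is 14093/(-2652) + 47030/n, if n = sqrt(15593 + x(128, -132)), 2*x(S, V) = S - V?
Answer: -829/156 + 47030*sqrt(1747)/5241 ≈ 369.75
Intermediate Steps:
x(S, V) = S/2 - V/2 (x(S, V) = (S - V)/2 = S/2 - V/2)
n = 3*sqrt(1747) (n = sqrt(15593 + ((1/2)*128 - 1/2*(-132))) = sqrt(15593 + (64 + 66)) = sqrt(15593 + 130) = sqrt(15723) = 3*sqrt(1747) ≈ 125.39)
14093/(-2652) + 47030/n = 14093/(-2652) + 47030/((3*sqrt(1747))) = 14093*(-1/2652) + 47030*(sqrt(1747)/5241) = -829/156 + 47030*sqrt(1747)/5241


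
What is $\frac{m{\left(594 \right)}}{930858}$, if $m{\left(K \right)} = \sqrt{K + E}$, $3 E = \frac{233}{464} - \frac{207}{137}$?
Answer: $\frac{109 \sqrt{113576151}}{44379586008} \approx 2.6175 \cdot 10^{-5}$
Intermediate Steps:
$E = - \frac{64127}{190704}$ ($E = \frac{\frac{233}{464} - \frac{207}{137}}{3} = \frac{1}{3} \left(- \frac{64127}{63568}\right) = - \frac{64127}{190704} \approx -0.33626$)
$m{\left(K \right)} = \sqrt{- \frac{64127}{190704} + K}$ ($m{\left(K \right)} = \sqrt{K - \frac{64127}{190704}} = \sqrt{- \frac{64127}{190704} + K}$)
$\frac{m{\left(594 \right)}}{930858} = \frac{\frac{1}{47676} \sqrt{-764329713 + 2273000976 \cdot 594}}{930858} = \frac{\sqrt{-764329713 + 1350162579744}}{47676} \cdot \frac{1}{930858} = \frac{\sqrt{1349398250031}}{47676} \cdot \frac{1}{930858} = \frac{109 \sqrt{113576151}}{47676} \cdot \frac{1}{930858} = \frac{109 \sqrt{113576151}}{44379586008}$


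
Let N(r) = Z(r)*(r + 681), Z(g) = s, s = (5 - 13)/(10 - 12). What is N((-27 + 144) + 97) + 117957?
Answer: 121537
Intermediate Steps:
s = 4 (s = -8/(-2) = -8*(-1/2) = 4)
Z(g) = 4
N(r) = 2724 + 4*r (N(r) = 4*(r + 681) = 4*(681 + r) = 2724 + 4*r)
N((-27 + 144) + 97) + 117957 = (2724 + 4*((-27 + 144) + 97)) + 117957 = (2724 + 4*(117 + 97)) + 117957 = (2724 + 4*214) + 117957 = (2724 + 856) + 117957 = 3580 + 117957 = 121537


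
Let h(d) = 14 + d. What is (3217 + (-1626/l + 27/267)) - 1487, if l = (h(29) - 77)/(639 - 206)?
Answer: 33948224/1513 ≈ 22438.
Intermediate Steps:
l = -34/433 (l = ((14 + 29) - 77)/(639 - 206) = (43 - 77)/433 = -34*1/433 = -34/433 ≈ -0.078522)
(3217 + (-1626/l + 27/267)) - 1487 = (3217 + (-1626/(-34/433) + 27/267)) - 1487 = (3217 + (-1626*(-433/34) + 27*(1/267))) - 1487 = (3217 + (352029/17 + 9/89)) - 1487 = (3217 + 31330734/1513) - 1487 = 36198055/1513 - 1487 = 33948224/1513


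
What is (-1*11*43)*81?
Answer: -38313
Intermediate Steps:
(-1*11*43)*81 = -11*43*81 = -473*81 = -38313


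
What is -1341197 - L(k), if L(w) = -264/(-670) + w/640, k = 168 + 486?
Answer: -28755294037/21440 ≈ -1.3412e+6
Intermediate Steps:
k = 654
L(w) = 132/335 + w/640 (L(w) = -264*(-1/670) + w*(1/640) = 132/335 + w/640)
-1341197 - L(k) = -1341197 - (132/335 + (1/640)*654) = -1341197 - (132/335 + 327/320) = -1341197 - 1*30357/21440 = -1341197 - 30357/21440 = -28755294037/21440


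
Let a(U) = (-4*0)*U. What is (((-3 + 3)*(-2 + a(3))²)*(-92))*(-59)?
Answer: 0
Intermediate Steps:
a(U) = 0 (a(U) = 0*U = 0)
(((-3 + 3)*(-2 + a(3))²)*(-92))*(-59) = (((-3 + 3)*(-2 + 0)²)*(-92))*(-59) = ((0*(-2)²)*(-92))*(-59) = ((0*4)*(-92))*(-59) = (0*(-92))*(-59) = 0*(-59) = 0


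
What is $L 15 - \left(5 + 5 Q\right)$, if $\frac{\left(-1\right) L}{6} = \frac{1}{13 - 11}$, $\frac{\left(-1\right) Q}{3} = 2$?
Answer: $-20$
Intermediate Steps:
$Q = -6$ ($Q = \left(-3\right) 2 = -6$)
$L = -3$ ($L = - \frac{6}{13 - 11} = - \frac{6}{2} = \left(-6\right) \frac{1}{2} = -3$)
$L 15 - \left(5 + 5 Q\right) = \left(-3\right) 15 - -25 = -45 + \left(30 - 5\right) = -45 + 25 = -20$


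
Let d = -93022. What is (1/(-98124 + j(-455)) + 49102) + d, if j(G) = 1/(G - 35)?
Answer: -2111707023610/48080761 ≈ -43920.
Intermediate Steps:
j(G) = 1/(-35 + G)
(1/(-98124 + j(-455)) + 49102) + d = (1/(-98124 + 1/(-35 - 455)) + 49102) - 93022 = (1/(-98124 + 1/(-490)) + 49102) - 93022 = (1/(-98124 - 1/490) + 49102) - 93022 = (1/(-48080761/490) + 49102) - 93022 = (-490/48080761 + 49102) - 93022 = 2360861526132/48080761 - 93022 = -2111707023610/48080761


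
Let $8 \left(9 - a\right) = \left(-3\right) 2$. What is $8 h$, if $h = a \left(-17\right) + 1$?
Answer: $-1318$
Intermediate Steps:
$a = \frac{39}{4}$ ($a = 9 - \frac{\left(-3\right) 2}{8} = 9 - - \frac{3}{4} = 9 + \frac{3}{4} = \frac{39}{4} \approx 9.75$)
$h = - \frac{659}{4}$ ($h = \frac{39}{4} \left(-17\right) + 1 = - \frac{663}{4} + 1 = - \frac{659}{4} \approx -164.75$)
$8 h = 8 \left(- \frac{659}{4}\right) = -1318$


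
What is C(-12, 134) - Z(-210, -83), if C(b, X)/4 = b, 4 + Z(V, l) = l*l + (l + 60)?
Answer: -6910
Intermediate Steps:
Z(V, l) = 56 + l + l**2 (Z(V, l) = -4 + (l*l + (l + 60)) = -4 + (l**2 + (60 + l)) = -4 + (60 + l + l**2) = 56 + l + l**2)
C(b, X) = 4*b
C(-12, 134) - Z(-210, -83) = 4*(-12) - (56 - 83 + (-83)**2) = -48 - (56 - 83 + 6889) = -48 - 1*6862 = -48 - 6862 = -6910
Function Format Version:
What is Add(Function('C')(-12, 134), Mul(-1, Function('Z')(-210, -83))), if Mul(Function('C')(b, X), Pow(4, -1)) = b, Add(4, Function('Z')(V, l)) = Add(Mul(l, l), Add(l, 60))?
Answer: -6910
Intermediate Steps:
Function('Z')(V, l) = Add(56, l, Pow(l, 2)) (Function('Z')(V, l) = Add(-4, Add(Mul(l, l), Add(l, 60))) = Add(-4, Add(Pow(l, 2), Add(60, l))) = Add(-4, Add(60, l, Pow(l, 2))) = Add(56, l, Pow(l, 2)))
Function('C')(b, X) = Mul(4, b)
Add(Function('C')(-12, 134), Mul(-1, Function('Z')(-210, -83))) = Add(Mul(4, -12), Mul(-1, Add(56, -83, Pow(-83, 2)))) = Add(-48, Mul(-1, Add(56, -83, 6889))) = Add(-48, Mul(-1, 6862)) = Add(-48, -6862) = -6910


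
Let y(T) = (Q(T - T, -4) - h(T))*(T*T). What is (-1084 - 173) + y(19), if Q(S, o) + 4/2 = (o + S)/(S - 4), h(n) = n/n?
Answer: -1979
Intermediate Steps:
h(n) = 1
Q(S, o) = -2 + (S + o)/(-4 + S) (Q(S, o) = -2 + (o + S)/(S - 4) = -2 + (S + o)/(-4 + S))
y(T) = -2*T² (y(T) = ((8 - 4 - (T - T))/(-4 + (T - T)) - 1*1)*(T*T) = ((8 - 4 - 1*0)/(-4 + 0) - 1)*T² = ((8 - 4 + 0)/(-4) - 1)*T² = (-¼*4 - 1)*T² = (-1 - 1)*T² = -2*T²)
(-1084 - 173) + y(19) = (-1084 - 173) - 2*19² = -1257 - 2*361 = -1257 - 722 = -1979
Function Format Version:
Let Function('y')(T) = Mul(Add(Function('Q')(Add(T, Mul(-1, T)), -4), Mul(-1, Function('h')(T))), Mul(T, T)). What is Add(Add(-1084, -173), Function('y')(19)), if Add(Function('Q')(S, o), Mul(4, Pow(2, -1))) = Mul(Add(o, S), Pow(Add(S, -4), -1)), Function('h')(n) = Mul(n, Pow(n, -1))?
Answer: -1979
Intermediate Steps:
Function('h')(n) = 1
Function('Q')(S, o) = Add(-2, Mul(Pow(Add(-4, S), -1), Add(S, o))) (Function('Q')(S, o) = Add(-2, Mul(Add(o, S), Pow(Add(S, -4), -1))) = Add(-2, Mul(Add(S, o), Pow(Add(-4, S), -1))) = Add(-2, Mul(Pow(Add(-4, S), -1), Add(S, o))))
Function('y')(T) = Mul(-2, Pow(T, 2)) (Function('y')(T) = Mul(Add(Mul(Pow(Add(-4, Add(T, Mul(-1, T))), -1), Add(8, -4, Mul(-1, Add(T, Mul(-1, T))))), Mul(-1, 1)), Mul(T, T)) = Mul(Add(Mul(Pow(Add(-4, 0), -1), Add(8, -4, Mul(-1, 0))), -1), Pow(T, 2)) = Mul(Add(Mul(Pow(-4, -1), Add(8, -4, 0)), -1), Pow(T, 2)) = Mul(Add(Mul(Rational(-1, 4), 4), -1), Pow(T, 2)) = Mul(Add(-1, -1), Pow(T, 2)) = Mul(-2, Pow(T, 2)))
Add(Add(-1084, -173), Function('y')(19)) = Add(Add(-1084, -173), Mul(-2, Pow(19, 2))) = Add(-1257, Mul(-2, 361)) = Add(-1257, -722) = -1979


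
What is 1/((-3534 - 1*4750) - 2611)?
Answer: -1/10895 ≈ -9.1785e-5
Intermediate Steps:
1/((-3534 - 1*4750) - 2611) = 1/((-3534 - 4750) - 2611) = 1/(-8284 - 2611) = 1/(-10895) = -1/10895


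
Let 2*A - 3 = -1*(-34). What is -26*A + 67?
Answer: -414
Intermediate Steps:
A = 37/2 (A = 3/2 + (-1*(-34))/2 = 3/2 + (½)*34 = 3/2 + 17 = 37/2 ≈ 18.500)
-26*A + 67 = -26*37/2 + 67 = -481 + 67 = -414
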